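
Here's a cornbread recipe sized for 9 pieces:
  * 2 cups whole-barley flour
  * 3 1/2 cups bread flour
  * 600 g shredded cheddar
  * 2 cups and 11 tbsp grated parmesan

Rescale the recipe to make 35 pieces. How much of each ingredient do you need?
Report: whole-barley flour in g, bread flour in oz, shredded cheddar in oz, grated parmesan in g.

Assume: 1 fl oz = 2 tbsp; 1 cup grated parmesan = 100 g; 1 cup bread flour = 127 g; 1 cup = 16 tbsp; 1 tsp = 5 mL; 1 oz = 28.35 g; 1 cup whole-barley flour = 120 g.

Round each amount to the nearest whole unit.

Scaling factor: 35/9.
whole-barley flour: 2 cup × 35/9 × 120 g/cup ≈ 933 g
bread flour: 3.5 cup × 35/9 × 127 g/cup ÷ 28.35 g/oz ≈ 61 oz
shredded cheddar: 600 g × 35/9 ÷ 28.35 g/oz ≈ 82 oz
grated parmesan: (2 cup + 11 tbsp = 2.6875 cup) × 35/9 × 100 g/cup ≈ 1045 g

whole-barley flour: 933 g; bread flour: 61 oz; shredded cheddar: 82 oz; grated parmesan: 1045 g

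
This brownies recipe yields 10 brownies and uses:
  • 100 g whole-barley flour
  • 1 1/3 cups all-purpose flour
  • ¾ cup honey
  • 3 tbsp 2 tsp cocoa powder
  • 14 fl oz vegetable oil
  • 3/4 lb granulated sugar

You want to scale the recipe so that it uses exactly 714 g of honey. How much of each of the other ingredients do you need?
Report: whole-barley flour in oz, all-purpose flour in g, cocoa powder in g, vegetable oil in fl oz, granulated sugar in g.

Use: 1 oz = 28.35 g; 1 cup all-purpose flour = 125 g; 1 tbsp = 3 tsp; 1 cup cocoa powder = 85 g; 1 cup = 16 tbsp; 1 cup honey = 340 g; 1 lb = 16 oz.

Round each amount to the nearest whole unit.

whole-barley flour: 10 oz; all-purpose flour: 467 g; cocoa powder: 55 g; vegetable oil: 39 fl oz; granulated sugar: 953 g

The original recipe has 255 g of honey, so the scaling factor is 714 ÷ 255 = 14/5 = 2.8.
whole-barley flour: 100 g × 14/5 ÷ 28.35 g/oz ≈ 10 oz
all-purpose flour: 4/3 cup × 14/5 × 125 g/cup ≈ 467 g
cocoa powder: (3 tbsp + 2 tsp = 11/3 tbsp) × 14/5 ÷ 16 tbsp/cup × 85 g/cup ≈ 55 g
vegetable oil: 14 fl oz × 14/5 ≈ 39 fl oz
granulated sugar: 0.75 lb × 14/5 × 16 oz/lb × 28.35 g/oz ≈ 953 g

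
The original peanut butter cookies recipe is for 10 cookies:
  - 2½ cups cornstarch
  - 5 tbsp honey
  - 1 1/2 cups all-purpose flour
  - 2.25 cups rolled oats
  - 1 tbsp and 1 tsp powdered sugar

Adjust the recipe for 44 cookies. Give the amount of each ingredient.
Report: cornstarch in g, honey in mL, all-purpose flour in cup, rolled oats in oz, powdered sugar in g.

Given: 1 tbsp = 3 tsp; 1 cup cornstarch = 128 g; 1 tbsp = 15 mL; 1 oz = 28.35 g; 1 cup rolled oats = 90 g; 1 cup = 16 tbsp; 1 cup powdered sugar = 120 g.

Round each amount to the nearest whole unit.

cornstarch: 1408 g; honey: 330 mL; all-purpose flour: 7 cup; rolled oats: 31 oz; powdered sugar: 44 g

Scaling factor: 44/10 = 22/5 = 4.4.
cornstarch: 2.5 cup × 22/5 × 128 g/cup = 1408 g
honey: 5 tbsp × 22/5 × 15 mL/tbsp = 330 mL
all-purpose flour: 1.5 cup × 22/5 ≈ 7 cup
rolled oats: 2.25 cup × 22/5 × 90 g/cup ÷ 28.35 g/oz ≈ 31 oz
powdered sugar: (1 tbsp + 1 tsp = 4/3 tbsp) × 22/5 ÷ 16 tbsp/cup × 120 g/cup = 44 g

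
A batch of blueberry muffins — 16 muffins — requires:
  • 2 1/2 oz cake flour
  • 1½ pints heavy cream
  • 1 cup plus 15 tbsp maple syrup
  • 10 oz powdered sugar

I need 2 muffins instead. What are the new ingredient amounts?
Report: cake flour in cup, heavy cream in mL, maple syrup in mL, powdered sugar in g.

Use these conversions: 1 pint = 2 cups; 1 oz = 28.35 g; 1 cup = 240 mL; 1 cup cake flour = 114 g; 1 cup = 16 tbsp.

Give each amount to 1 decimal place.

cake flour: 0.1 cup; heavy cream: 90.0 mL; maple syrup: 58.1 mL; powdered sugar: 35.4 g

Scaling factor: 2/16 = 1/8 = 0.125.
cake flour: 2.5 oz × 1/8 × 28.35 g/oz ÷ 114 g/cup ≈ 0.1 cup
heavy cream: 1.5 pint × 1/8 × 2 cup/pint × 240 mL/cup = 90.0 mL
maple syrup: (1 cup + 15 tbsp = 1.9375 cup) × 1/8 × 240 mL/cup ≈ 58.1 mL
powdered sugar: 10 oz × 1/8 × 28.35 g/oz ≈ 35.4 g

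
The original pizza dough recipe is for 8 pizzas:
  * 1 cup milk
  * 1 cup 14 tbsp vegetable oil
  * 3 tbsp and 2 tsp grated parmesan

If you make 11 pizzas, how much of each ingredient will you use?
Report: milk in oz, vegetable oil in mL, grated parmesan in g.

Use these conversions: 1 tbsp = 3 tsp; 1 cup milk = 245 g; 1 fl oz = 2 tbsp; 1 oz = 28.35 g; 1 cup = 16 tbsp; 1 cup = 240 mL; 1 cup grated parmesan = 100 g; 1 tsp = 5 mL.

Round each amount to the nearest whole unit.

milk: 12 oz; vegetable oil: 619 mL; grated parmesan: 32 g

Scaling factor: 11/8 = 1.375.
milk: 1 cup × 11/8 × 245 g/cup ÷ 28.35 g/oz ≈ 12 oz
vegetable oil: (1 cup + 14 tbsp = 1.875 cup) × 11/8 × 240 mL/cup ≈ 619 mL
grated parmesan: (3 tbsp + 2 tsp = 11/3 tbsp) × 11/8 ÷ 16 tbsp/cup × 100 g/cup ≈ 32 g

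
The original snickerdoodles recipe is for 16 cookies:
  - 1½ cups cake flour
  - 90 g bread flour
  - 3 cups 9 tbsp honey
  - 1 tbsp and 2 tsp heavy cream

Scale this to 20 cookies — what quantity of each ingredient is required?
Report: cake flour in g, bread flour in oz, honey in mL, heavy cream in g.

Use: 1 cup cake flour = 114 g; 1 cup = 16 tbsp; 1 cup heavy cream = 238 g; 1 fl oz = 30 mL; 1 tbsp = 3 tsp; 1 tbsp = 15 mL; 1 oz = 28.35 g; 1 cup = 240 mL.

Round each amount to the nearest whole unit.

Scaling factor: 20/16 = 5/4 = 1.25.
cake flour: 1.5 cup × 5/4 × 114 g/cup ≈ 214 g
bread flour: 90 g × 5/4 ÷ 28.35 g/oz ≈ 4 oz
honey: (3 cup + 9 tbsp = 3.5625 cup) × 5/4 × 240 mL/cup ≈ 1069 mL
heavy cream: (1 tbsp + 2 tsp = 5/3 tbsp) × 5/4 ÷ 16 tbsp/cup × 238 g/cup ≈ 31 g

cake flour: 214 g; bread flour: 4 oz; honey: 1069 mL; heavy cream: 31 g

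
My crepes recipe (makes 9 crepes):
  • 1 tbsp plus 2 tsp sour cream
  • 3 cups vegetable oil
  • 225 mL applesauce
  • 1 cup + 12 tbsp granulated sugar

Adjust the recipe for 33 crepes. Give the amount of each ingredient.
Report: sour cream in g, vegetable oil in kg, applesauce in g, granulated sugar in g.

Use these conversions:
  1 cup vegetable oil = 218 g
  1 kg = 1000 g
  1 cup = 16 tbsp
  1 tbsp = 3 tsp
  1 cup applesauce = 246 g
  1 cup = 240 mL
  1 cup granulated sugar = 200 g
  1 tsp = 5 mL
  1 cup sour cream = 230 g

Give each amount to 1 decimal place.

sour cream: 87.8 g; vegetable oil: 2.4 kg; applesauce: 845.6 g; granulated sugar: 1283.3 g

Scaling factor: 33/9 = 11/3.
sour cream: (1 tbsp + 2 tsp = 5/3 tbsp) × 11/3 ÷ 16 tbsp/cup × 230 g/cup ≈ 87.8 g
vegetable oil: 3 cup × 11/3 × 218 g/cup ÷ 1000 g/kg ≈ 2.4 kg
applesauce: 225 mL × 11/3 ÷ 240 mL/cup × 246 g/cup ≈ 845.6 g
granulated sugar: (1 cup + 12 tbsp = 1.75 cup) × 11/3 × 200 g/cup ≈ 1283.3 g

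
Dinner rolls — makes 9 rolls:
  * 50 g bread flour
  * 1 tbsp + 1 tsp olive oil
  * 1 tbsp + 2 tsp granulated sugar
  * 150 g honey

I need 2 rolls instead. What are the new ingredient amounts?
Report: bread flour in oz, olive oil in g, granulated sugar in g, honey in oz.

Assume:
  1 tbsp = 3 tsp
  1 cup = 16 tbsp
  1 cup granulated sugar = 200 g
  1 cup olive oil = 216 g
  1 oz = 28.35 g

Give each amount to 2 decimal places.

bread flour: 0.39 oz; olive oil: 4.00 g; granulated sugar: 4.63 g; honey: 1.18 oz

Scaling factor: 2/9.
bread flour: 50 g × 2/9 ÷ 28.35 g/oz ≈ 0.39 oz
olive oil: (1 tbsp + 1 tsp = 4/3 tbsp) × 2/9 ÷ 16 tbsp/cup × 216 g/cup = 4.00 g
granulated sugar: (1 tbsp + 2 tsp = 5/3 tbsp) × 2/9 ÷ 16 tbsp/cup × 200 g/cup ≈ 4.63 g
honey: 150 g × 2/9 ÷ 28.35 g/oz ≈ 1.18 oz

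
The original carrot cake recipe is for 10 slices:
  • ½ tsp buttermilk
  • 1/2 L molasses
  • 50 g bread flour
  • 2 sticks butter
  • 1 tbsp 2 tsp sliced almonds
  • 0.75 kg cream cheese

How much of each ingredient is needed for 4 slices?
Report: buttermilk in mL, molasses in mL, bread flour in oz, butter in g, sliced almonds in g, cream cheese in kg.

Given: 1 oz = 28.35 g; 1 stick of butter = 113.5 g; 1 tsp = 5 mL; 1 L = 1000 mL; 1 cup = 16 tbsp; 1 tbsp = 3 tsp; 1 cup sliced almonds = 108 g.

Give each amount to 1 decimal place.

Scaling factor: 4/10 = 2/5 = 0.4.
buttermilk: 0.5 tsp × 2/5 × 5 mL/tsp = 1.0 mL
molasses: 0.5 L × 2/5 × 1000 mL/L = 200.0 mL
bread flour: 50 g × 2/5 ÷ 28.35 g/oz ≈ 0.7 oz
butter: 2 stick × 2/5 × 113.5 g/stick = 90.8 g
sliced almonds: (1 tbsp + 2 tsp = 5/3 tbsp) × 2/5 ÷ 16 tbsp/cup × 108 g/cup = 4.5 g
cream cheese: 0.75 kg × 2/5 = 0.3 kg

buttermilk: 1.0 mL; molasses: 200.0 mL; bread flour: 0.7 oz; butter: 90.8 g; sliced almonds: 4.5 g; cream cheese: 0.3 kg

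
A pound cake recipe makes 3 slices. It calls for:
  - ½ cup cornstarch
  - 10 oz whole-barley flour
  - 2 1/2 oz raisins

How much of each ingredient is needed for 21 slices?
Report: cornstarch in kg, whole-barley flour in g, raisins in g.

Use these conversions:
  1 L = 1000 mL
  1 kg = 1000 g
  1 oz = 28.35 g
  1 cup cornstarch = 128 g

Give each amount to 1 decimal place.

Scaling factor: 21/3 = 7.
cornstarch: 0.5 cup × 7 × 128 g/cup ÷ 1000 g/kg ≈ 0.4 kg
whole-barley flour: 10 oz × 7 × 28.35 g/oz = 1984.5 g
raisins: 2.5 oz × 7 × 28.35 g/oz ≈ 496.1 g

cornstarch: 0.4 kg; whole-barley flour: 1984.5 g; raisins: 496.1 g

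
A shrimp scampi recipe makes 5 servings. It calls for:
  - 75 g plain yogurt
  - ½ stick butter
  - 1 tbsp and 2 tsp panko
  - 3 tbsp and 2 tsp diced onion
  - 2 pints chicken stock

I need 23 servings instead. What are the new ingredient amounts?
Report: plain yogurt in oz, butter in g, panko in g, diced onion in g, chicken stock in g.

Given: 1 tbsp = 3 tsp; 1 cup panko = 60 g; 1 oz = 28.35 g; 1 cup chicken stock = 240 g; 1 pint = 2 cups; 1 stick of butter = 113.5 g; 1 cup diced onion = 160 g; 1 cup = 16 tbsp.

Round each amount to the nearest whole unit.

plain yogurt: 12 oz; butter: 261 g; panko: 29 g; diced onion: 169 g; chicken stock: 4416 g

Scaling factor: 23/5 = 4.6.
plain yogurt: 75 g × 23/5 ÷ 28.35 g/oz ≈ 12 oz
butter: 0.5 stick × 23/5 × 113.5 g/stick ≈ 261 g
panko: (1 tbsp + 2 tsp = 5/3 tbsp) × 23/5 ÷ 16 tbsp/cup × 60 g/cup ≈ 29 g
diced onion: (3 tbsp + 2 tsp = 11/3 tbsp) × 23/5 ÷ 16 tbsp/cup × 160 g/cup ≈ 169 g
chicken stock: 2 pint × 23/5 × 2 cup/pint × 240 g/cup = 4416 g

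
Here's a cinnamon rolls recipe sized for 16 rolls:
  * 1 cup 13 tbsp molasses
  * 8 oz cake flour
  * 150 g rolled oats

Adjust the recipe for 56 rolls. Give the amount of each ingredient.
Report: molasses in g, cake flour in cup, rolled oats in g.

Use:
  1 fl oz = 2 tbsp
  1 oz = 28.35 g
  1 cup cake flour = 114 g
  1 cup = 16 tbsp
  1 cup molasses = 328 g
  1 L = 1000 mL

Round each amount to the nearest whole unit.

molasses: 2081 g; cake flour: 7 cup; rolled oats: 525 g

Scaling factor: 56/16 = 7/2 = 3.5.
molasses: (1 cup + 13 tbsp = 1.8125 cup) × 7/2 × 328 g/cup ≈ 2081 g
cake flour: 8 oz × 7/2 × 28.35 g/oz ÷ 114 g/cup ≈ 7 cup
rolled oats: 150 g × 7/2 = 525 g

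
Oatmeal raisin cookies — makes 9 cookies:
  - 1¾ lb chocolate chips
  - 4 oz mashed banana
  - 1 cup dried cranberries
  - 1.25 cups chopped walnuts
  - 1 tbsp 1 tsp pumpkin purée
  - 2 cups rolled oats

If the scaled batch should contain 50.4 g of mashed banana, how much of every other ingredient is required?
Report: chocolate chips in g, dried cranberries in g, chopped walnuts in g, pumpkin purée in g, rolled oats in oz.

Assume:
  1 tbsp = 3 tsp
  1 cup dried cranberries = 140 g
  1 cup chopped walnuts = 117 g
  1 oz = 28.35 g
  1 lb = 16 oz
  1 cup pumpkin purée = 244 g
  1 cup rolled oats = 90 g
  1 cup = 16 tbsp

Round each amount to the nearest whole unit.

chocolate chips: 353 g; dried cranberries: 62 g; chopped walnuts: 65 g; pumpkin purée: 9 g; rolled oats: 3 oz

The original recipe has 113.4 g of mashed banana, so the scaling factor is 50.4 ÷ 113.4 = 4/9.
chocolate chips: 1.75 lb × 4/9 × 16 oz/lb × 28.35 g/oz ≈ 353 g
dried cranberries: 1 cup × 4/9 × 140 g/cup ≈ 62 g
chopped walnuts: 1.25 cup × 4/9 × 117 g/cup = 65 g
pumpkin purée: (1 tbsp + 1 tsp = 4/3 tbsp) × 4/9 ÷ 16 tbsp/cup × 244 g/cup ≈ 9 g
rolled oats: 2 cup × 4/9 × 90 g/cup ÷ 28.35 g/oz ≈ 3 oz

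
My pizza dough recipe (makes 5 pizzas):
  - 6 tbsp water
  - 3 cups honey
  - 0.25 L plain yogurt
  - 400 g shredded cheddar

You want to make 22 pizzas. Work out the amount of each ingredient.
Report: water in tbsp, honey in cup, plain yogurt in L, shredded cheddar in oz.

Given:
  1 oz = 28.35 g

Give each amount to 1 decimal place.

Scaling factor: 22/5 = 4.4.
water: 6 tbsp × 22/5 = 26.4 tbsp
honey: 3 cup × 22/5 = 13.2 cup
plain yogurt: 0.25 L × 22/5 = 1.1 L
shredded cheddar: 400 g × 22/5 ÷ 28.35 g/oz ≈ 62.1 oz

water: 26.4 tbsp; honey: 13.2 cup; plain yogurt: 1.1 L; shredded cheddar: 62.1 oz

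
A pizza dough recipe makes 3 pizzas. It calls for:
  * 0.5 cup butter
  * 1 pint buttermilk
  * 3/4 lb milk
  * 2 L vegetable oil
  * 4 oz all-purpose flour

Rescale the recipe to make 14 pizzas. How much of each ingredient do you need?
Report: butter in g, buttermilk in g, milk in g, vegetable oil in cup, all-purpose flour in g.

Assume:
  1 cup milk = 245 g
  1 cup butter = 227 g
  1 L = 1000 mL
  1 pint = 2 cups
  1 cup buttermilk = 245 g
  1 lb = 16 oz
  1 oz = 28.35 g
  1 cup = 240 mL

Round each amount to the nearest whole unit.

butter: 530 g; buttermilk: 2287 g; milk: 1588 g; vegetable oil: 39 cup; all-purpose flour: 529 g

Scaling factor: 14/3.
butter: 0.5 cup × 14/3 × 227 g/cup ≈ 530 g
buttermilk: 1 pint × 14/3 × 2 cup/pint × 245 g/cup ≈ 2287 g
milk: 0.75 lb × 14/3 × 16 oz/lb × 28.35 g/oz ≈ 1588 g
vegetable oil: 2 L × 14/3 × 1000 mL/L ÷ 240 mL/cup ≈ 39 cup
all-purpose flour: 4 oz × 14/3 × 28.35 g/oz ≈ 529 g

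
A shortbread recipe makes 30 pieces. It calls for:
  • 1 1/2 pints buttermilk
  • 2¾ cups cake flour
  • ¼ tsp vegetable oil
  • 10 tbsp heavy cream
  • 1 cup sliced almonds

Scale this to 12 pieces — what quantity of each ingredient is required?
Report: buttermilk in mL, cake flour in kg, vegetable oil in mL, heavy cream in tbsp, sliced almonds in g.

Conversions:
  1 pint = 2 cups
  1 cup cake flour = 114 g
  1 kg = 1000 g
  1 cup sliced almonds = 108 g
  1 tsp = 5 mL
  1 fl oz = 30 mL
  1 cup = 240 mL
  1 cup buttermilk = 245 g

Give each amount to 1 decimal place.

Scaling factor: 12/30 = 2/5 = 0.4.
buttermilk: 1.5 pint × 2/5 × 2 cup/pint × 240 mL/cup = 288.0 mL
cake flour: 2.75 cup × 2/5 × 114 g/cup ÷ 1000 g/kg ≈ 0.1 kg
vegetable oil: 0.25 tsp × 2/5 × 5 mL/tsp = 0.5 mL
heavy cream: 10 tbsp × 2/5 = 4.0 tbsp
sliced almonds: 1 cup × 2/5 × 108 g/cup = 43.2 g

buttermilk: 288.0 mL; cake flour: 0.1 kg; vegetable oil: 0.5 mL; heavy cream: 4.0 tbsp; sliced almonds: 43.2 g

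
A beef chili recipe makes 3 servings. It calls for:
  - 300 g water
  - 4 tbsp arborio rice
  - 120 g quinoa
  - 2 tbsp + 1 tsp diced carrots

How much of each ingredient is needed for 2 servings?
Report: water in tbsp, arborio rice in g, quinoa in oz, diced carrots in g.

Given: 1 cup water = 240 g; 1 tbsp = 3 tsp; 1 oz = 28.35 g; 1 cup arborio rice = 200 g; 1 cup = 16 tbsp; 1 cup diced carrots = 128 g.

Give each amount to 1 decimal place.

Scaling factor: 2/3.
water: 300 g × 2/3 ÷ 240 g/cup × 16 tbsp/cup ≈ 13.3 tbsp
arborio rice: 4 tbsp × 2/3 ÷ 16 tbsp/cup × 200 g/cup ≈ 33.3 g
quinoa: 120 g × 2/3 ÷ 28.35 g/oz ≈ 2.8 oz
diced carrots: (2 tbsp + 1 tsp = 7/3 tbsp) × 2/3 ÷ 16 tbsp/cup × 128 g/cup ≈ 12.4 g

water: 13.3 tbsp; arborio rice: 33.3 g; quinoa: 2.8 oz; diced carrots: 12.4 g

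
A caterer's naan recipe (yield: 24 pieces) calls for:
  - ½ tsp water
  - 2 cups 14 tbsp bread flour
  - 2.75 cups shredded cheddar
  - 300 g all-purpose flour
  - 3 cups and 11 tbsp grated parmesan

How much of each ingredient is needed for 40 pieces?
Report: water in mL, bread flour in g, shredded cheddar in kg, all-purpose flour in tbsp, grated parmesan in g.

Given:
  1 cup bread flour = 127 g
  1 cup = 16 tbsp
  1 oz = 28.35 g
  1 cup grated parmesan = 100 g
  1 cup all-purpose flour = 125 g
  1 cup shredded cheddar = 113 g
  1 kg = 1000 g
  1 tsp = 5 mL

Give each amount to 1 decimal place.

water: 4.2 mL; bread flour: 608.5 g; shredded cheddar: 0.5 kg; all-purpose flour: 64.0 tbsp; grated parmesan: 614.6 g

Scaling factor: 40/24 = 5/3.
water: 0.5 tsp × 5/3 × 5 mL/tsp ≈ 4.2 mL
bread flour: (2 cup + 14 tbsp = 2.875 cup) × 5/3 × 127 g/cup ≈ 608.5 g
shredded cheddar: 2.75 cup × 5/3 × 113 g/cup ÷ 1000 g/kg ≈ 0.5 kg
all-purpose flour: 300 g × 5/3 ÷ 125 g/cup × 16 tbsp/cup = 64.0 tbsp
grated parmesan: (3 cup + 11 tbsp = 3.6875 cup) × 5/3 × 100 g/cup ≈ 614.6 g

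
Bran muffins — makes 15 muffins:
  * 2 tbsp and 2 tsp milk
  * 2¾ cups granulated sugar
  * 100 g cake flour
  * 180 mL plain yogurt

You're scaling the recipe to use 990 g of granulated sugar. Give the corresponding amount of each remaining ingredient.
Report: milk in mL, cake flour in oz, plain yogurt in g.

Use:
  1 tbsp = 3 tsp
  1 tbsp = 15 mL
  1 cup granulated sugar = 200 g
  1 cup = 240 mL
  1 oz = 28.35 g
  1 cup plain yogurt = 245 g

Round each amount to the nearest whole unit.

The original recipe has 550 g of granulated sugar, so the scaling factor is 990 ÷ 550 = 9/5 = 1.8.
milk: (2 tbsp + 2 tsp = 8/3 tbsp) × 9/5 × 15 mL/tbsp = 72 mL
cake flour: 100 g × 9/5 ÷ 28.35 g/oz ≈ 6 oz
plain yogurt: 180 mL × 9/5 ÷ 240 mL/cup × 245 g/cup ≈ 331 g

milk: 72 mL; cake flour: 6 oz; plain yogurt: 331 g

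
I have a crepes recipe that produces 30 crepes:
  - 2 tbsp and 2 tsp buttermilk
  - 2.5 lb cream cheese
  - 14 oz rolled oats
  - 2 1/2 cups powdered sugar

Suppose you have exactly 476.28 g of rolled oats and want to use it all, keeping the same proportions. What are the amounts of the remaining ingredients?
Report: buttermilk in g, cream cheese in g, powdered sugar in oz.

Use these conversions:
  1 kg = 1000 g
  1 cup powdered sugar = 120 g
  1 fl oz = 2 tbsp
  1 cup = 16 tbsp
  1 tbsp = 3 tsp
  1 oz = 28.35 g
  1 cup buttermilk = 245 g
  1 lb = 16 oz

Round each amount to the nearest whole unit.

buttermilk: 49 g; cream cheese: 1361 g; powdered sugar: 13 oz

The original recipe has 396.9 g of rolled oats, so the scaling factor is 476.28 ÷ 396.9 = 6/5 = 1.2.
buttermilk: (2 tbsp + 2 tsp = 8/3 tbsp) × 6/5 ÷ 16 tbsp/cup × 245 g/cup = 49 g
cream cheese: 2.5 lb × 6/5 × 16 oz/lb × 28.35 g/oz ≈ 1361 g
powdered sugar: 2.5 cup × 6/5 × 120 g/cup ÷ 28.35 g/oz ≈ 13 oz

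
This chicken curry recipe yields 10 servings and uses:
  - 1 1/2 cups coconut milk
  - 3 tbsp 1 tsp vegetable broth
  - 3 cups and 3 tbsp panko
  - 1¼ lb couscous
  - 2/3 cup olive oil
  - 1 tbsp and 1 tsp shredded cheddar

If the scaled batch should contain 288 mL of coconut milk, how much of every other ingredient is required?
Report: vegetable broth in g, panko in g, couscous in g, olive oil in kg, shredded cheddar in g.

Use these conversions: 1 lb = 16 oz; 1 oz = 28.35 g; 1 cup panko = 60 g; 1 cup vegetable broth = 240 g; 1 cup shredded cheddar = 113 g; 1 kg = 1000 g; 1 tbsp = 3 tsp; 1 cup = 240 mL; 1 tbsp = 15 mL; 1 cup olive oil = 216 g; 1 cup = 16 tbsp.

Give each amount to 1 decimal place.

vegetable broth: 40.0 g; panko: 153.0 g; couscous: 453.6 g; olive oil: 0.1 kg; shredded cheddar: 7.5 g

The original recipe has 360 mL of coconut milk, so the scaling factor is 288 ÷ 360 = 4/5 = 0.8.
vegetable broth: (3 tbsp + 1 tsp = 10/3 tbsp) × 4/5 ÷ 16 tbsp/cup × 240 g/cup = 40.0 g
panko: (3 cup + 3 tbsp = 3.1875 cup) × 4/5 × 60 g/cup = 153.0 g
couscous: 1.25 lb × 4/5 × 16 oz/lb × 28.35 g/oz = 453.6 g
olive oil: 2/3 cup × 4/5 × 216 g/cup ÷ 1000 g/kg ≈ 0.1 kg
shredded cheddar: (1 tbsp + 1 tsp = 4/3 tbsp) × 4/5 ÷ 16 tbsp/cup × 113 g/cup ≈ 7.5 g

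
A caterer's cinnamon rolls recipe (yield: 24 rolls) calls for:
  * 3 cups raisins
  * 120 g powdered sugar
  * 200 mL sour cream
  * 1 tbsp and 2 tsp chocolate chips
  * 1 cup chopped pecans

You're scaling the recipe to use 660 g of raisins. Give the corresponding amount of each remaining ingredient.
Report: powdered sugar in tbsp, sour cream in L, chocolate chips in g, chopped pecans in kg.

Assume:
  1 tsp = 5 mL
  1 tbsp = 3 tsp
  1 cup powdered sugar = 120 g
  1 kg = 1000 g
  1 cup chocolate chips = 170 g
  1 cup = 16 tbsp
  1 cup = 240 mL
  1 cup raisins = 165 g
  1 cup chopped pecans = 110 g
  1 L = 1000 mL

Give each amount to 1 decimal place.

The original recipe has 495 g of raisins, so the scaling factor is 660 ÷ 495 = 4/3.
powdered sugar: 120 g × 4/3 ÷ 120 g/cup × 16 tbsp/cup ≈ 21.3 tbsp
sour cream: 200 mL × 4/3 ÷ 1000 mL/L ≈ 0.3 L
chocolate chips: (1 tbsp + 2 tsp = 5/3 tbsp) × 4/3 ÷ 16 tbsp/cup × 170 g/cup ≈ 23.6 g
chopped pecans: 1 cup × 4/3 × 110 g/cup ÷ 1000 g/kg ≈ 0.1 kg

powdered sugar: 21.3 tbsp; sour cream: 0.3 L; chocolate chips: 23.6 g; chopped pecans: 0.1 kg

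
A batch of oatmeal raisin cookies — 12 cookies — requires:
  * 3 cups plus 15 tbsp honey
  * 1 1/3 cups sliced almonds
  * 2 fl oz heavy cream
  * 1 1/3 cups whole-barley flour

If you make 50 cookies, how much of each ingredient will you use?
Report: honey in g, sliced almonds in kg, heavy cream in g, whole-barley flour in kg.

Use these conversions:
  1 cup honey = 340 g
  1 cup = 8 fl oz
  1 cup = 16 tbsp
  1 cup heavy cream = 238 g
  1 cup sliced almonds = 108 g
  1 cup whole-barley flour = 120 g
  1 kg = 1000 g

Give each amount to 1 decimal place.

honey: 5578.1 g; sliced almonds: 0.6 kg; heavy cream: 247.9 g; whole-barley flour: 0.7 kg

Scaling factor: 50/12 = 25/6.
honey: (3 cup + 15 tbsp = 3.9375 cup) × 25/6 × 340 g/cup ≈ 5578.1 g
sliced almonds: 4/3 cup × 25/6 × 108 g/cup ÷ 1000 g/kg = 0.6 kg
heavy cream: 2 fl oz × 25/6 ÷ 8 fl oz/cup × 238 g/cup ≈ 247.9 g
whole-barley flour: 4/3 cup × 25/6 × 120 g/cup ÷ 1000 g/kg ≈ 0.7 kg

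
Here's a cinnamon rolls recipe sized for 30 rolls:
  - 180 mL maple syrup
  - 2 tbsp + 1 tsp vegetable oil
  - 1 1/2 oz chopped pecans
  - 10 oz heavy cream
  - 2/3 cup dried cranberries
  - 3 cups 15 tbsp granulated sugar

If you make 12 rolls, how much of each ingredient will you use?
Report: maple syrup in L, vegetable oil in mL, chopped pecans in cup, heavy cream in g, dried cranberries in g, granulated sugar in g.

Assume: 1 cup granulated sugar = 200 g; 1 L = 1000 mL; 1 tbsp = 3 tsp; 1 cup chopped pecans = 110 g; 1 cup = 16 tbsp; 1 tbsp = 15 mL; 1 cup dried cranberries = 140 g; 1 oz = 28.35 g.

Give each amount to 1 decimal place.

Scaling factor: 12/30 = 2/5 = 0.4.
maple syrup: 180 mL × 2/5 ÷ 1000 mL/L ≈ 0.1 L
vegetable oil: (2 tbsp + 1 tsp = 7/3 tbsp) × 2/5 × 15 mL/tbsp = 14.0 mL
chopped pecans: 1.5 oz × 2/5 × 28.35 g/oz ÷ 110 g/cup ≈ 0.2 cup
heavy cream: 10 oz × 2/5 × 28.35 g/oz = 113.4 g
dried cranberries: 2/3 cup × 2/5 × 140 g/cup ≈ 37.3 g
granulated sugar: (3 cup + 15 tbsp = 3.9375 cup) × 2/5 × 200 g/cup = 315.0 g

maple syrup: 0.1 L; vegetable oil: 14.0 mL; chopped pecans: 0.2 cup; heavy cream: 113.4 g; dried cranberries: 37.3 g; granulated sugar: 315.0 g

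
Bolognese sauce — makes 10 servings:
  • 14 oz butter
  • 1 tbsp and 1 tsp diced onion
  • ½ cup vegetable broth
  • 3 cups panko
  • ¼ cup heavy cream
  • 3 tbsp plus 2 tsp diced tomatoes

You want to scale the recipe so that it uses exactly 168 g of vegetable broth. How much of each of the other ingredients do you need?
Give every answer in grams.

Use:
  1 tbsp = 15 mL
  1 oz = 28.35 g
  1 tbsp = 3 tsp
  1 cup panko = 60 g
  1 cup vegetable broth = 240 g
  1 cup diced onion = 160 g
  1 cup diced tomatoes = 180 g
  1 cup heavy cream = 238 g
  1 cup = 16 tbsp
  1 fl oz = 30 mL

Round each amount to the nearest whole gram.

butter: 556 g; diced onion: 19 g; panko: 252 g; heavy cream: 83 g; diced tomatoes: 58 g

The original recipe has 120 g of vegetable broth, so the scaling factor is 168 ÷ 120 = 7/5 = 1.4.
butter: 14 oz × 7/5 × 28.35 g/oz ≈ 556 g
diced onion: (1 tbsp + 1 tsp = 4/3 tbsp) × 7/5 ÷ 16 tbsp/cup × 160 g/cup ≈ 19 g
panko: 3 cup × 7/5 × 60 g/cup = 252 g
heavy cream: 0.25 cup × 7/5 × 238 g/cup ≈ 83 g
diced tomatoes: (3 tbsp + 2 tsp = 11/3 tbsp) × 7/5 ÷ 16 tbsp/cup × 180 g/cup ≈ 58 g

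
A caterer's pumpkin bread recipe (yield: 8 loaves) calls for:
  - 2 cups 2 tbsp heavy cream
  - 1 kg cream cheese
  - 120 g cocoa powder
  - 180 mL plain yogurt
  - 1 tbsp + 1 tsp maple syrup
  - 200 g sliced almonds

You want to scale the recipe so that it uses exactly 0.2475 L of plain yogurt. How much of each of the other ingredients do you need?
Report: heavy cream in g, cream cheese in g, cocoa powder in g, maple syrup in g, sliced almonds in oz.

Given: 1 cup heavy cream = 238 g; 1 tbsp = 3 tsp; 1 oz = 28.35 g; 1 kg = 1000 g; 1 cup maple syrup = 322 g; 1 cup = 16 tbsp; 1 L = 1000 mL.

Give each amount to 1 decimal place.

heavy cream: 695.4 g; cream cheese: 1375.0 g; cocoa powder: 165.0 g; maple syrup: 36.9 g; sliced almonds: 9.7 oz

The original recipe has 0.18 L of plain yogurt, so the scaling factor is 0.2475 ÷ 0.18 = 11/8 = 1.375.
heavy cream: (2 cup + 2 tbsp = 2.125 cup) × 11/8 × 238 g/cup ≈ 695.4 g
cream cheese: 1 kg × 11/8 × 1000 g/kg = 1375.0 g
cocoa powder: 120 g × 11/8 = 165.0 g
maple syrup: (1 tbsp + 1 tsp = 4/3 tbsp) × 11/8 ÷ 16 tbsp/cup × 322 g/cup ≈ 36.9 g
sliced almonds: 200 g × 11/8 ÷ 28.35 g/oz ≈ 9.7 oz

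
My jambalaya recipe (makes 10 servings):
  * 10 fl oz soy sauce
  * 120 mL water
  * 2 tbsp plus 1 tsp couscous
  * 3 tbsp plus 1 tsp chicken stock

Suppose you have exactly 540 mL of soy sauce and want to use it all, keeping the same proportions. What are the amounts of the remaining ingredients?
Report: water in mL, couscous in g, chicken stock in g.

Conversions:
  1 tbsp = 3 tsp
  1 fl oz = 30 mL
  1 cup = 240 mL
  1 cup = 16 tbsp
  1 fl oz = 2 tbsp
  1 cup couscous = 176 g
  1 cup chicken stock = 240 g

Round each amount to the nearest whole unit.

water: 216 mL; couscous: 46 g; chicken stock: 90 g

The original recipe has 300 mL of soy sauce, so the scaling factor is 540 ÷ 300 = 9/5 = 1.8.
water: 120 mL × 9/5 = 216 mL
couscous: (2 tbsp + 1 tsp = 7/3 tbsp) × 9/5 ÷ 16 tbsp/cup × 176 g/cup ≈ 46 g
chicken stock: (3 tbsp + 1 tsp = 10/3 tbsp) × 9/5 ÷ 16 tbsp/cup × 240 g/cup = 90 g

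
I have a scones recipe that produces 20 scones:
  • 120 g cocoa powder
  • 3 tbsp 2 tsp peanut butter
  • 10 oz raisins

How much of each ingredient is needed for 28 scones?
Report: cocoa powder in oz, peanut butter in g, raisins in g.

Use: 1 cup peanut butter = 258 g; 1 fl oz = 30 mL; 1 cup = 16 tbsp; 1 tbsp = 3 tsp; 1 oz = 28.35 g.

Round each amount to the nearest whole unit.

cocoa powder: 6 oz; peanut butter: 83 g; raisins: 397 g

Scaling factor: 28/20 = 7/5 = 1.4.
cocoa powder: 120 g × 7/5 ÷ 28.35 g/oz ≈ 6 oz
peanut butter: (3 tbsp + 2 tsp = 11/3 tbsp) × 7/5 ÷ 16 tbsp/cup × 258 g/cup ≈ 83 g
raisins: 10 oz × 7/5 × 28.35 g/oz ≈ 397 g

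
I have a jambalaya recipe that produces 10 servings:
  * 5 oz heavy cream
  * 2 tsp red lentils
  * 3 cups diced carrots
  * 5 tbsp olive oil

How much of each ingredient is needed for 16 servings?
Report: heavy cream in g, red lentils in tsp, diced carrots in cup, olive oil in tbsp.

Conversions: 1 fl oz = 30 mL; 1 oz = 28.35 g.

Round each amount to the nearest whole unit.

Scaling factor: 16/10 = 8/5 = 1.6.
heavy cream: 5 oz × 8/5 × 28.35 g/oz ≈ 227 g
red lentils: 2 tsp × 8/5 ≈ 3 tsp
diced carrots: 3 cup × 8/5 ≈ 5 cup
olive oil: 5 tbsp × 8/5 = 8 tbsp

heavy cream: 227 g; red lentils: 3 tsp; diced carrots: 5 cup; olive oil: 8 tbsp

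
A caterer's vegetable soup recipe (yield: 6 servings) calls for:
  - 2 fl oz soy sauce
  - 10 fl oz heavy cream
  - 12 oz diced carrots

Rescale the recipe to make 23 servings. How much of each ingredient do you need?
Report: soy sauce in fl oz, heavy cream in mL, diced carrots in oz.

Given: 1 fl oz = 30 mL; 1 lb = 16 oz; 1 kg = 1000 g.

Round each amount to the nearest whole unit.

soy sauce: 8 fl oz; heavy cream: 1150 mL; diced carrots: 46 oz

Scaling factor: 23/6.
soy sauce: 2 fl oz × 23/6 ≈ 8 fl oz
heavy cream: 10 fl oz × 23/6 × 30 mL/fl oz = 1150 mL
diced carrots: 12 oz × 23/6 = 46 oz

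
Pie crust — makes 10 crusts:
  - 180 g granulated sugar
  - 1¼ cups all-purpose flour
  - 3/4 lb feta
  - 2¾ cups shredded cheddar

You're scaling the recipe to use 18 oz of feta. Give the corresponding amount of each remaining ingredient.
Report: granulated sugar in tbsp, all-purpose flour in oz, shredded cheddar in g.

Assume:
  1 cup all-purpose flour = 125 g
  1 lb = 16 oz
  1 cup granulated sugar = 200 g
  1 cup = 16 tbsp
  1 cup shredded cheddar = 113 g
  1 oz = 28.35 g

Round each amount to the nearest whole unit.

granulated sugar: 22 tbsp; all-purpose flour: 8 oz; shredded cheddar: 466 g

The original recipe has 12 oz of feta, so the scaling factor is 18 ÷ 12 = 3/2 = 1.5.
granulated sugar: 180 g × 3/2 ÷ 200 g/cup × 16 tbsp/cup ≈ 22 tbsp
all-purpose flour: 1.25 cup × 3/2 × 125 g/cup ÷ 28.35 g/oz ≈ 8 oz
shredded cheddar: 2.75 cup × 3/2 × 113 g/cup ≈ 466 g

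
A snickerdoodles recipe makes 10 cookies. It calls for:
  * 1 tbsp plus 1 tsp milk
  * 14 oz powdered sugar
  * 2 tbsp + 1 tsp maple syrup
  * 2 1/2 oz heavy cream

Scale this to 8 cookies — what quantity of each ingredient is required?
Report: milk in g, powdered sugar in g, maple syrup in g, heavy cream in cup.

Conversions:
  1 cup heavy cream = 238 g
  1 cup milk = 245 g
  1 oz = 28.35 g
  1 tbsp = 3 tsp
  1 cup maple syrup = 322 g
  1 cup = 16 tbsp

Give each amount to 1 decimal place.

milk: 16.3 g; powdered sugar: 317.5 g; maple syrup: 37.6 g; heavy cream: 0.2 cup

Scaling factor: 8/10 = 4/5 = 0.8.
milk: (1 tbsp + 1 tsp = 4/3 tbsp) × 4/5 ÷ 16 tbsp/cup × 245 g/cup ≈ 16.3 g
powdered sugar: 14 oz × 4/5 × 28.35 g/oz ≈ 317.5 g
maple syrup: (2 tbsp + 1 tsp = 7/3 tbsp) × 4/5 ÷ 16 tbsp/cup × 322 g/cup ≈ 37.6 g
heavy cream: 2.5 oz × 4/5 × 28.35 g/oz ÷ 238 g/cup ≈ 0.2 cup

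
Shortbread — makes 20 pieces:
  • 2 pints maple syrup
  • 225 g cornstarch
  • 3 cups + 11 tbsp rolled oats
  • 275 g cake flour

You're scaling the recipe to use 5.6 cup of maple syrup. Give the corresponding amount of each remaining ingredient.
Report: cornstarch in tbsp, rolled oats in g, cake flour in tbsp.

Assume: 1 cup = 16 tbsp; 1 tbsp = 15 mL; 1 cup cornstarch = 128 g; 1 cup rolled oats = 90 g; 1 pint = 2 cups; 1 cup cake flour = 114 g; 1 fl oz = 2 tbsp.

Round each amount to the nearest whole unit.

cornstarch: 39 tbsp; rolled oats: 465 g; cake flour: 54 tbsp

The original recipe has 4 cup of maple syrup, so the scaling factor is 5.6 ÷ 4 = 7/5 = 1.4.
cornstarch: 225 g × 7/5 ÷ 128 g/cup × 16 tbsp/cup ≈ 39 tbsp
rolled oats: (3 cup + 11 tbsp = 3.6875 cup) × 7/5 × 90 g/cup ≈ 465 g
cake flour: 275 g × 7/5 ÷ 114 g/cup × 16 tbsp/cup ≈ 54 tbsp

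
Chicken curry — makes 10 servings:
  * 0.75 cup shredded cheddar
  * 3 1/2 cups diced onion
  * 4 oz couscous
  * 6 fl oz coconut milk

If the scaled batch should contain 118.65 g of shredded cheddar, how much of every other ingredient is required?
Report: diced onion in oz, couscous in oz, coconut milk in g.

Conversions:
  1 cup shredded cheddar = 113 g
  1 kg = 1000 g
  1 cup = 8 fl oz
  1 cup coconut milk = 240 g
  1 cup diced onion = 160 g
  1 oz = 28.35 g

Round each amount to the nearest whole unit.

diced onion: 28 oz; couscous: 6 oz; coconut milk: 252 g

The original recipe has 84.75 g of shredded cheddar, so the scaling factor is 118.65 ÷ 84.75 = 7/5 = 1.4.
diced onion: 3.5 cup × 7/5 × 160 g/cup ÷ 28.35 g/oz ≈ 28 oz
couscous: 4 oz × 7/5 ≈ 6 oz
coconut milk: 6 fl oz × 7/5 ÷ 8 fl oz/cup × 240 g/cup = 252 g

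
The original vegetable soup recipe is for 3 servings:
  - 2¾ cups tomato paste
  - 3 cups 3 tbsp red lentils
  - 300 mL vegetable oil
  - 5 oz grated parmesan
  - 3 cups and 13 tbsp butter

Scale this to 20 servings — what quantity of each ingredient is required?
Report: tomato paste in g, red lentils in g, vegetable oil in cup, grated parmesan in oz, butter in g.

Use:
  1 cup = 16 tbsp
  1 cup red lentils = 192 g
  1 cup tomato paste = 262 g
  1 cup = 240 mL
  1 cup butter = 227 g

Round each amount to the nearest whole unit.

Scaling factor: 20/3.
tomato paste: 2.75 cup × 20/3 × 262 g/cup ≈ 4803 g
red lentils: (3 cup + 3 tbsp = 3.1875 cup) × 20/3 × 192 g/cup = 4080 g
vegetable oil: 300 mL × 20/3 ÷ 240 mL/cup ≈ 8 cup
grated parmesan: 5 oz × 20/3 ≈ 33 oz
butter: (3 cup + 13 tbsp = 3.8125 cup) × 20/3 × 227 g/cup ≈ 5770 g

tomato paste: 4803 g; red lentils: 4080 g; vegetable oil: 8 cup; grated parmesan: 33 oz; butter: 5770 g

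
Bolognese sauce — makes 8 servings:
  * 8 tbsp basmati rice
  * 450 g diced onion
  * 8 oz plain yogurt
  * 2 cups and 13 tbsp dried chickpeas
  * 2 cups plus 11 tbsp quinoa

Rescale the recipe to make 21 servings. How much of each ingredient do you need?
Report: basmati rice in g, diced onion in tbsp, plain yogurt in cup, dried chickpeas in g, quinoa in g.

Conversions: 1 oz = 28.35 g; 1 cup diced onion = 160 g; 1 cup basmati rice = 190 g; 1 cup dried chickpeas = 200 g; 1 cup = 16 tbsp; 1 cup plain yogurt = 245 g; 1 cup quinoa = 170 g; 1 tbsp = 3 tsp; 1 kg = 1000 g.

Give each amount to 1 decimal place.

basmati rice: 249.4 g; diced onion: 118.1 tbsp; plain yogurt: 2.4 cup; dried chickpeas: 1476.6 g; quinoa: 1199.3 g

Scaling factor: 21/8 = 2.625.
basmati rice: 8 tbsp × 21/8 ÷ 16 tbsp/cup × 190 g/cup ≈ 249.4 g
diced onion: 450 g × 21/8 ÷ 160 g/cup × 16 tbsp/cup ≈ 118.1 tbsp
plain yogurt: 8 oz × 21/8 × 28.35 g/oz ÷ 245 g/cup ≈ 2.4 cup
dried chickpeas: (2 cup + 13 tbsp = 2.8125 cup) × 21/8 × 200 g/cup ≈ 1476.6 g
quinoa: (2 cup + 11 tbsp = 2.6875 cup) × 21/8 × 170 g/cup ≈ 1199.3 g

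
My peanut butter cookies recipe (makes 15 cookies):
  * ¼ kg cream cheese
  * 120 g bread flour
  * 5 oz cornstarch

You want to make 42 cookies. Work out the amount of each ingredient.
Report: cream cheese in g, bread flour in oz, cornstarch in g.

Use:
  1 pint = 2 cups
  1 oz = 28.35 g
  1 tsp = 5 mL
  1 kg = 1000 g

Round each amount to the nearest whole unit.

cream cheese: 700 g; bread flour: 12 oz; cornstarch: 397 g

Scaling factor: 42/15 = 14/5 = 2.8.
cream cheese: 0.25 kg × 14/5 × 1000 g/kg = 700 g
bread flour: 120 g × 14/5 ÷ 28.35 g/oz ≈ 12 oz
cornstarch: 5 oz × 14/5 × 28.35 g/oz ≈ 397 g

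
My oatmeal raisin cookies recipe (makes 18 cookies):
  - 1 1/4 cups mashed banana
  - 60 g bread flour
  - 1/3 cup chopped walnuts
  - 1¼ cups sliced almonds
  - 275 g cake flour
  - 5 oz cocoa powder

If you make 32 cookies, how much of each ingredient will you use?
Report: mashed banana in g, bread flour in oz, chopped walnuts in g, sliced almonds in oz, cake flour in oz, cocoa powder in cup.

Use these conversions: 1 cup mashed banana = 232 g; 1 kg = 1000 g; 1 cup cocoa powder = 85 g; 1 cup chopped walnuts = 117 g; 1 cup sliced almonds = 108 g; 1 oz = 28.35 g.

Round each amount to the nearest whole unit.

mashed banana: 516 g; bread flour: 4 oz; chopped walnuts: 69 g; sliced almonds: 8 oz; cake flour: 17 oz; cocoa powder: 3 cup

Scaling factor: 32/18 = 16/9.
mashed banana: 1.25 cup × 16/9 × 232 g/cup ≈ 516 g
bread flour: 60 g × 16/9 ÷ 28.35 g/oz ≈ 4 oz
chopped walnuts: 1/3 cup × 16/9 × 117 g/cup ≈ 69 g
sliced almonds: 1.25 cup × 16/9 × 108 g/cup ÷ 28.35 g/oz ≈ 8 oz
cake flour: 275 g × 16/9 ÷ 28.35 g/oz ≈ 17 oz
cocoa powder: 5 oz × 16/9 × 28.35 g/oz ÷ 85 g/cup ≈ 3 cup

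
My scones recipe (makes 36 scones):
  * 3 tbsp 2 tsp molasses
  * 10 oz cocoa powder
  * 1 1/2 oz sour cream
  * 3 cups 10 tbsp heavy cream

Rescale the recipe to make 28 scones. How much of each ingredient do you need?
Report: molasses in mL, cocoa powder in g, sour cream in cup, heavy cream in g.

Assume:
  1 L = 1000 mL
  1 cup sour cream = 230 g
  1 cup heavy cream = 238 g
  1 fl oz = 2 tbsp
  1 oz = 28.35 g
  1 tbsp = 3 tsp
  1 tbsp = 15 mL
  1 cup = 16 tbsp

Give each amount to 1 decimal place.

Scaling factor: 28/36 = 7/9.
molasses: (3 tbsp + 2 tsp = 11/3 tbsp) × 7/9 × 15 mL/tbsp ≈ 42.8 mL
cocoa powder: 10 oz × 7/9 × 28.35 g/oz = 220.5 g
sour cream: 1.5 oz × 7/9 × 28.35 g/oz ÷ 230 g/cup ≈ 0.1 cup
heavy cream: (3 cup + 10 tbsp = 3.625 cup) × 7/9 × 238 g/cup ≈ 671.0 g

molasses: 42.8 mL; cocoa powder: 220.5 g; sour cream: 0.1 cup; heavy cream: 671.0 g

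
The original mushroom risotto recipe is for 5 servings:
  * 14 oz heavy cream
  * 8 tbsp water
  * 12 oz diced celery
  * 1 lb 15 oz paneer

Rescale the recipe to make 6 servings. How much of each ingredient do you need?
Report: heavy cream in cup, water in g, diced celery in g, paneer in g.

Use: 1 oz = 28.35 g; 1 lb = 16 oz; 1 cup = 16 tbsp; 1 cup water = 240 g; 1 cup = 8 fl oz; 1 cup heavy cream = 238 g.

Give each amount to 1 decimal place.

heavy cream: 2.0 cup; water: 144.0 g; diced celery: 408.2 g; paneer: 1054.6 g

Scaling factor: 6/5 = 1.2.
heavy cream: 14 oz × 6/5 × 28.35 g/oz ÷ 238 g/cup ≈ 2.0 cup
water: 8 tbsp × 6/5 ÷ 16 tbsp/cup × 240 g/cup = 144.0 g
diced celery: 12 oz × 6/5 × 28.35 g/oz ≈ 408.2 g
paneer: (1 lb + 15 oz = 1.9375 lb) × 6/5 × 16 oz/lb × 28.35 g/oz ≈ 1054.6 g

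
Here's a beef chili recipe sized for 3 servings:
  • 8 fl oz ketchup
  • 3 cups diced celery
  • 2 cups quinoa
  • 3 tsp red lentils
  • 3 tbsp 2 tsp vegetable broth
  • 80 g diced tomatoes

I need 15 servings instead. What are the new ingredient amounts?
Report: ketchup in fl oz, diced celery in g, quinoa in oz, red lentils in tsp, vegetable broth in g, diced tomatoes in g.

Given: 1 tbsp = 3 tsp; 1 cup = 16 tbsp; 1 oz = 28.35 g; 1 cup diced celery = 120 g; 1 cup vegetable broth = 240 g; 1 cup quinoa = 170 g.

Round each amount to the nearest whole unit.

ketchup: 40 fl oz; diced celery: 1800 g; quinoa: 60 oz; red lentils: 15 tsp; vegetable broth: 275 g; diced tomatoes: 400 g

Scaling factor: 15/3 = 5.
ketchup: 8 fl oz × 5 = 40 fl oz
diced celery: 3 cup × 5 × 120 g/cup = 1800 g
quinoa: 2 cup × 5 × 170 g/cup ÷ 28.35 g/oz ≈ 60 oz
red lentils: 3 tsp × 5 = 15 tsp
vegetable broth: (3 tbsp + 2 tsp = 11/3 tbsp) × 5 ÷ 16 tbsp/cup × 240 g/cup = 275 g
diced tomatoes: 80 g × 5 = 400 g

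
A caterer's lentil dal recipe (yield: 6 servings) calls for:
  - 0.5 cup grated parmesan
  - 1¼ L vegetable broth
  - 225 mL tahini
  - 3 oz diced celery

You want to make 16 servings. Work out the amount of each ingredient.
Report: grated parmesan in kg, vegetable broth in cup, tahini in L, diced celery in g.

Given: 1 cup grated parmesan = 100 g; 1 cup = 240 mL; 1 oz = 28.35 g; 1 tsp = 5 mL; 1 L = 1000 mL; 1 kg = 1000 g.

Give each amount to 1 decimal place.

grated parmesan: 0.1 kg; vegetable broth: 13.9 cup; tahini: 0.6 L; diced celery: 226.8 g

Scaling factor: 16/6 = 8/3.
grated parmesan: 0.5 cup × 8/3 × 100 g/cup ÷ 1000 g/kg ≈ 0.1 kg
vegetable broth: 1.25 L × 8/3 × 1000 mL/L ÷ 240 mL/cup ≈ 13.9 cup
tahini: 225 mL × 8/3 ÷ 1000 mL/L = 0.6 L
diced celery: 3 oz × 8/3 × 28.35 g/oz = 226.8 g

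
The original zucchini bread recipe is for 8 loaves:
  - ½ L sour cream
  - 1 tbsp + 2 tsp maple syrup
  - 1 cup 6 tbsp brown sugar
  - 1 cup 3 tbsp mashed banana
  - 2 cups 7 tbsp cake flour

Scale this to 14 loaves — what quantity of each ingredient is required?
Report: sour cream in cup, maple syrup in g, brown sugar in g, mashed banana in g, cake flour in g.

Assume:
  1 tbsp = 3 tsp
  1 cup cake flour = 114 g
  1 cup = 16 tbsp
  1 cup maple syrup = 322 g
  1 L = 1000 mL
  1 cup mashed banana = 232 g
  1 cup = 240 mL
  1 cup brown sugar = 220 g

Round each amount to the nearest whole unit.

Scaling factor: 14/8 = 7/4 = 1.75.
sour cream: 0.5 L × 7/4 × 1000 mL/L ÷ 240 mL/cup ≈ 4 cup
maple syrup: (1 tbsp + 2 tsp = 5/3 tbsp) × 7/4 ÷ 16 tbsp/cup × 322 g/cup ≈ 59 g
brown sugar: (1 cup + 6 tbsp = 1.375 cup) × 7/4 × 220 g/cup ≈ 529 g
mashed banana: (1 cup + 3 tbsp = 1.1875 cup) × 7/4 × 232 g/cup ≈ 482 g
cake flour: (2 cup + 7 tbsp = 2.4375 cup) × 7/4 × 114 g/cup ≈ 486 g

sour cream: 4 cup; maple syrup: 59 g; brown sugar: 529 g; mashed banana: 482 g; cake flour: 486 g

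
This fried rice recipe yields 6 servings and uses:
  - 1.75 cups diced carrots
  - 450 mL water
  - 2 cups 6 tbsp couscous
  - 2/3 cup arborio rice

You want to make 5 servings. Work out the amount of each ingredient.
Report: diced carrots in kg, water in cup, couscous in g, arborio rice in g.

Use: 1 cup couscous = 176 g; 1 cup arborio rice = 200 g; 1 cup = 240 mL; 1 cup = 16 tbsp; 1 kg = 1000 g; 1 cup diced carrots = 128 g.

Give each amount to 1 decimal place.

Scaling factor: 5/6.
diced carrots: 1.75 cup × 5/6 × 128 g/cup ÷ 1000 g/kg ≈ 0.2 kg
water: 450 mL × 5/6 ÷ 240 mL/cup ≈ 1.6 cup
couscous: (2 cup + 6 tbsp = 2.375 cup) × 5/6 × 176 g/cup ≈ 348.3 g
arborio rice: 2/3 cup × 5/6 × 200 g/cup ≈ 111.1 g

diced carrots: 0.2 kg; water: 1.6 cup; couscous: 348.3 g; arborio rice: 111.1 g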